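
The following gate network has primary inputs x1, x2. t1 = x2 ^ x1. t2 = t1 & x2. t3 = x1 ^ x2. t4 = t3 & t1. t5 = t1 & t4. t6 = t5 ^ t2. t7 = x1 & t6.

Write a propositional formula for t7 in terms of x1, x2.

t1 = x2 ^ x1
t2 = t1 & x2 = (x2 ^ x1) & x2
t3 = x1 ^ x2
t4 = t3 & t1 = (x1 ^ x2) & (x2 ^ x1)
t5 = t1 & t4 = (x2 ^ x1) & ((x1 ^ x2) & (x2 ^ x1))
t6 = t5 ^ t2 = ((x2 ^ x1) & ((x1 ^ x2) & (x2 ^ x1))) ^ ((x2 ^ x1) & x2)
t7 = x1 & t6 = x1 & (((x2 ^ x1) & ((x1 ^ x2) & (x2 ^ x1))) ^ ((x2 ^ x1) & x2))

x1 & (((x2 ^ x1) & ((x1 ^ x2) & (x2 ^ x1))) ^ ((x2 ^ x1) & x2))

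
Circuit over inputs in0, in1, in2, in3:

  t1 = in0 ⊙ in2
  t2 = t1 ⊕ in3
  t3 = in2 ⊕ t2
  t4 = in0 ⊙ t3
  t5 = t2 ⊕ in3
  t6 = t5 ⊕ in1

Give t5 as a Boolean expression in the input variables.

t1 = in0 ⊙ in2
t2 = t1 ⊕ in3 = (in0 ⊙ in2) ⊕ in3
t5 = t2 ⊕ in3 = ((in0 ⊙ in2) ⊕ in3) ⊕ in3

((in0 ⊙ in2) ⊕ in3) ⊕ in3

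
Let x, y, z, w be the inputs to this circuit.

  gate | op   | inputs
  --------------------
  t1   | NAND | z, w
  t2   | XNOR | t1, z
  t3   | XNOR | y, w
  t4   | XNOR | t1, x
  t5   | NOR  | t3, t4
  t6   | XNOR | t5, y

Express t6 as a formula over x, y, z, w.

((y XNOR w) NOR ((z NAND w) XNOR x)) XNOR y

t1 = z NAND w
t3 = y XNOR w
t4 = t1 XNOR x = (z NAND w) XNOR x
t5 = t3 NOR t4 = (y XNOR w) NOR ((z NAND w) XNOR x)
t6 = t5 XNOR y = ((y XNOR w) NOR ((z NAND w) XNOR x)) XNOR y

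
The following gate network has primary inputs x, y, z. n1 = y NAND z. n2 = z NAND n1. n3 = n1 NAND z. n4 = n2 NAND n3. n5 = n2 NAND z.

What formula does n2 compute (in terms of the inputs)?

n1 = y NAND z
n2 = z NAND n1 = z NAND (y NAND z)

z NAND (y NAND z)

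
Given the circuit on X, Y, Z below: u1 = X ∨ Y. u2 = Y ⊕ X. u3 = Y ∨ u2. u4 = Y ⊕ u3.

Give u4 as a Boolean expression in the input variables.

Y ⊕ (Y ∨ (Y ⊕ X))

u2 = Y ⊕ X
u3 = Y ∨ u2 = Y ∨ (Y ⊕ X)
u4 = Y ⊕ u3 = Y ⊕ (Y ∨ (Y ⊕ X))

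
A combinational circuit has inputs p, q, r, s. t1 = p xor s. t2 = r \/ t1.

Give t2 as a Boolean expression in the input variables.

r \/ (p xor s)

t1 = p xor s
t2 = r \/ t1 = r \/ (p xor s)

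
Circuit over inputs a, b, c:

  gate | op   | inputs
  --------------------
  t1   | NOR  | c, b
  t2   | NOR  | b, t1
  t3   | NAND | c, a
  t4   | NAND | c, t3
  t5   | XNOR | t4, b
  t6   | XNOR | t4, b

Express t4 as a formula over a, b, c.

c NAND (c NAND a)

t3 = c NAND a
t4 = c NAND t3 = c NAND (c NAND a)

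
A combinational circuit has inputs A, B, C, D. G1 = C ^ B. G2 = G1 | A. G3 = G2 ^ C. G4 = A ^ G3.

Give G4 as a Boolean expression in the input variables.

G1 = C ^ B
G2 = G1 | A = (C ^ B) | A
G3 = G2 ^ C = ((C ^ B) | A) ^ C
G4 = A ^ G3 = A ^ (((C ^ B) | A) ^ C)

A ^ (((C ^ B) | A) ^ C)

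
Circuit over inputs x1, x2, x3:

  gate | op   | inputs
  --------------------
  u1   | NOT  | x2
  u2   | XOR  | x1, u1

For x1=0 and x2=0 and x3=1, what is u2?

1

u1 = NOT 0 = 1
u2 = 0 XOR 1 = 1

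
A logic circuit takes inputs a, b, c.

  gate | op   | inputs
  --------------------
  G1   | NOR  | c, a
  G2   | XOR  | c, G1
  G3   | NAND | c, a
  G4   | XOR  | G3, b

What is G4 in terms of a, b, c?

(c NAND a) XOR b

G3 = c NAND a
G4 = G3 XOR b = (c NAND a) XOR b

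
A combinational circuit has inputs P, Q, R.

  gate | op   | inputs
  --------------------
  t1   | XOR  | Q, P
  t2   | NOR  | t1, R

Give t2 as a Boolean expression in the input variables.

(Q XOR P) NOR R

t1 = Q XOR P
t2 = t1 NOR R = (Q XOR P) NOR R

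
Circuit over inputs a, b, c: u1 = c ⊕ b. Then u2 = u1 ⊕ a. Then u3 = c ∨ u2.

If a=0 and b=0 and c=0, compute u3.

u1 = 0 ⊕ 0 = 0
u2 = 0 ⊕ 0 = 0
u3 = 0 ∨ 0 = 0

0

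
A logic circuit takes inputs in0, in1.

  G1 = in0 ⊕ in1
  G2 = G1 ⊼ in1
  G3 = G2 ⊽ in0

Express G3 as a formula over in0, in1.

G1 = in0 ⊕ in1
G2 = G1 ⊼ in1 = (in0 ⊕ in1) ⊼ in1
G3 = G2 ⊽ in0 = ((in0 ⊕ in1) ⊼ in1) ⊽ in0

((in0 ⊕ in1) ⊼ in1) ⊽ in0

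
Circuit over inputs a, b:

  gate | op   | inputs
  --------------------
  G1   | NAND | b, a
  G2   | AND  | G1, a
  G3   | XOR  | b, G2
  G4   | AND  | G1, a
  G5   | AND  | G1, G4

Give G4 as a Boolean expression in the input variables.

G1 = b NAND a
G4 = G1 AND a = (b NAND a) AND a

(b NAND a) AND a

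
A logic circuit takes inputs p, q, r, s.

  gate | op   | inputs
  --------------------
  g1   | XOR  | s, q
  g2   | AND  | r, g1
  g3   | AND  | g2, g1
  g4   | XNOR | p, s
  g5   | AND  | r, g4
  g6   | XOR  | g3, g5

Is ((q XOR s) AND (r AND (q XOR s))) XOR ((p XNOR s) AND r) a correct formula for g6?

Yes

g1 = s XOR q
g2 = r AND g1 = r AND (s XOR q)
g3 = g2 AND g1 = (r AND (s XOR q)) AND (s XOR q)
g4 = p XNOR s
g5 = r AND g4 = r AND (p XNOR s)
g6 = g3 XOR g5 = ((r AND (s XOR q)) AND (s XOR q)) XOR (r AND (p XNOR s))
At p=0, q=0, r=0, s=0: circuit gives 0, formula gives 0.
At p=0, q=0, r=1, s=0: circuit gives 1, formula gives 1.
Agrees on all 16 inputs.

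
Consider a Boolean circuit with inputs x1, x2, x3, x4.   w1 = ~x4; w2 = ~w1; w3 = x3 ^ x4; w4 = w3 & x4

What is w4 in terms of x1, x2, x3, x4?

w3 = x3 ^ x4
w4 = w3 & x4 = (x3 ^ x4) & x4

(x3 ^ x4) & x4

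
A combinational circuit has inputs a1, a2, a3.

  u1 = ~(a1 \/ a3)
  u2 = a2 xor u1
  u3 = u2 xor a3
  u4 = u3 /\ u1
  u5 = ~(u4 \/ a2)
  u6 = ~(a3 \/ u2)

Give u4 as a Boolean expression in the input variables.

((a2 xor (~(a1 \/ a3))) xor a3) /\ (~(a1 \/ a3))

u1 = ~(a1 \/ a3)
u2 = a2 xor u1 = a2 xor (~(a1 \/ a3))
u3 = u2 xor a3 = (a2 xor (~(a1 \/ a3))) xor a3
u4 = u3 /\ u1 = ((a2 xor (~(a1 \/ a3))) xor a3) /\ (~(a1 \/ a3))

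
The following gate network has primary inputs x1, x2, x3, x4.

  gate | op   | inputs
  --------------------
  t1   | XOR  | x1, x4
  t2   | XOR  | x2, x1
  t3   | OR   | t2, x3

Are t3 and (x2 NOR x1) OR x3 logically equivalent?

t2 = x2 XOR x1
t3 = t2 OR x3 = (x2 XOR x1) OR x3
At x1=0, x2=0, x3=0, x4=0: circuit gives 0, formula gives 1.

No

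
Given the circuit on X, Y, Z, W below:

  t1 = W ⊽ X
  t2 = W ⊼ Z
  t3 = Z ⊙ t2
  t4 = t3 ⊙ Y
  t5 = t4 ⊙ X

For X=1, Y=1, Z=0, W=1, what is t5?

0

t2 = 1 ⊼ 0 = 1
t3 = 0 ⊙ 1 = 0
t4 = 0 ⊙ 1 = 0
t5 = 0 ⊙ 1 = 0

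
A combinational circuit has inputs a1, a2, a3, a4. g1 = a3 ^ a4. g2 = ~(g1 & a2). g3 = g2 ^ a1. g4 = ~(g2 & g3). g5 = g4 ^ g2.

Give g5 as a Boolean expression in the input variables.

(~((~((a3 ^ a4) & a2)) & ((~((a3 ^ a4) & a2)) ^ a1))) ^ (~((a3 ^ a4) & a2))

g1 = a3 ^ a4
g2 = ~(g1 & a2) = ~((a3 ^ a4) & a2)
g3 = g2 ^ a1 = (~((a3 ^ a4) & a2)) ^ a1
g4 = ~(g2 & g3) = ~((~((a3 ^ a4) & a2)) & ((~((a3 ^ a4) & a2)) ^ a1))
g5 = g4 ^ g2 = (~((~((a3 ^ a4) & a2)) & ((~((a3 ^ a4) & a2)) ^ a1))) ^ (~((a3 ^ a4) & a2))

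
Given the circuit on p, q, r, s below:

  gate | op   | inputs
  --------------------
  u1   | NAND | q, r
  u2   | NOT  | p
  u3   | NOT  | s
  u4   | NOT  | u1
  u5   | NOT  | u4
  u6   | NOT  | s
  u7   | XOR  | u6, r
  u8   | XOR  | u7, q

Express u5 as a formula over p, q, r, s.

NOT NOT (q NAND r)

u1 = q NAND r
u4 = NOT u1 = NOT (q NAND r)
u5 = NOT u4 = NOT NOT (q NAND r)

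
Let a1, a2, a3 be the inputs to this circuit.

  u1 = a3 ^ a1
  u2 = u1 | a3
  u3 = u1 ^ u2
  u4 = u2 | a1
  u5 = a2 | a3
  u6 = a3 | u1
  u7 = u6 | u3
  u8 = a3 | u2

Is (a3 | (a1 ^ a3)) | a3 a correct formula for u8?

Yes

u1 = a3 ^ a1
u2 = u1 | a3 = (a3 ^ a1) | a3
u8 = a3 | u2 = a3 | ((a3 ^ a1) | a3)
At a1=0, a2=0, a3=0: circuit gives 0, formula gives 0.
At a1=0, a2=0, a3=1: circuit gives 1, formula gives 1.
Agrees on all 8 inputs.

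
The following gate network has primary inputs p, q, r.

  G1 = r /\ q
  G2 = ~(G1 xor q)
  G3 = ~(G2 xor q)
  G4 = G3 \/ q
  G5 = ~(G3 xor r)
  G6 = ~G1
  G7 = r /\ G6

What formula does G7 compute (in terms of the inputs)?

r /\ ~(r /\ q)

G1 = r /\ q
G6 = ~G1 = ~(r /\ q)
G7 = r /\ G6 = r /\ ~(r /\ q)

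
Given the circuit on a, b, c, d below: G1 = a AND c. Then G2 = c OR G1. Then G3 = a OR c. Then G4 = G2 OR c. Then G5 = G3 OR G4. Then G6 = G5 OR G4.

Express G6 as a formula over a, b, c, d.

((a OR c) OR ((c OR (a AND c)) OR c)) OR ((c OR (a AND c)) OR c)

G1 = a AND c
G2 = c OR G1 = c OR (a AND c)
G3 = a OR c
G4 = G2 OR c = (c OR (a AND c)) OR c
G5 = G3 OR G4 = (a OR c) OR ((c OR (a AND c)) OR c)
G6 = G5 OR G4 = ((a OR c) OR ((c OR (a AND c)) OR c)) OR ((c OR (a AND c)) OR c)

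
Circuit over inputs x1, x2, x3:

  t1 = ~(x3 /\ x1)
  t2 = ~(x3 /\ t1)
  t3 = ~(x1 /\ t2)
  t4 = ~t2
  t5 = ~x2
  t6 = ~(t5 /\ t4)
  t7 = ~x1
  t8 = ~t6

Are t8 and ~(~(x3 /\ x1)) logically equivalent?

No

t1 = ~(x3 /\ x1)
t2 = ~(x3 /\ t1) = ~(x3 /\ (~(x3 /\ x1)))
t4 = ~t2 = ~(~(x3 /\ (~(x3 /\ x1))))
t5 = ~x2
t6 = ~(t5 /\ t4) = ~(~x2 /\ ~(~(x3 /\ (~(x3 /\ x1)))))
t8 = ~t6 = ~(~(~x2 /\ ~(~(x3 /\ (~(x3 /\ x1))))))
At x1=0, x2=0, x3=1: circuit gives 1, formula gives 0.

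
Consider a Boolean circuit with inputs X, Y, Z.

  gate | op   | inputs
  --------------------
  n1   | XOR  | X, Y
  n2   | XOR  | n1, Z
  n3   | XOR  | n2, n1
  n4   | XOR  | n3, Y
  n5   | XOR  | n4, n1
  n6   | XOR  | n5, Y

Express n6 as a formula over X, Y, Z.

n1 = X XOR Y
n2 = n1 XOR Z = (X XOR Y) XOR Z
n3 = n2 XOR n1 = ((X XOR Y) XOR Z) XOR (X XOR Y)
n4 = n3 XOR Y = (((X XOR Y) XOR Z) XOR (X XOR Y)) XOR Y
n5 = n4 XOR n1 = ((((X XOR Y) XOR Z) XOR (X XOR Y)) XOR Y) XOR (X XOR Y)
n6 = n5 XOR Y = (((((X XOR Y) XOR Z) XOR (X XOR Y)) XOR Y) XOR (X XOR Y)) XOR Y

(((((X XOR Y) XOR Z) XOR (X XOR Y)) XOR Y) XOR (X XOR Y)) XOR Y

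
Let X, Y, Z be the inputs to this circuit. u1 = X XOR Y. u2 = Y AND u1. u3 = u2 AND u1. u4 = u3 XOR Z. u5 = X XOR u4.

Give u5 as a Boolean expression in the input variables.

u1 = X XOR Y
u2 = Y AND u1 = Y AND (X XOR Y)
u3 = u2 AND u1 = (Y AND (X XOR Y)) AND (X XOR Y)
u4 = u3 XOR Z = ((Y AND (X XOR Y)) AND (X XOR Y)) XOR Z
u5 = X XOR u4 = X XOR (((Y AND (X XOR Y)) AND (X XOR Y)) XOR Z)

X XOR (((Y AND (X XOR Y)) AND (X XOR Y)) XOR Z)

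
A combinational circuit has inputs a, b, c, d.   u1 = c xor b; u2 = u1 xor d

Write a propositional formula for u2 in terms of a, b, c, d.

u1 = c xor b
u2 = u1 xor d = (c xor b) xor d

(c xor b) xor d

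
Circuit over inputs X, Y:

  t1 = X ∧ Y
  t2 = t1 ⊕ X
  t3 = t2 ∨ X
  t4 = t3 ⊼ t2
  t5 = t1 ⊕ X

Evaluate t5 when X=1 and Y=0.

1

t1 = 1 ∧ 0 = 0
t5 = 0 ⊕ 1 = 1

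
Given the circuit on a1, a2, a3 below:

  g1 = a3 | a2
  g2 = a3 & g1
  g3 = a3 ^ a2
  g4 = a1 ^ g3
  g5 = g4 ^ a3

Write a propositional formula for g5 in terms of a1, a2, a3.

(a1 ^ (a3 ^ a2)) ^ a3

g3 = a3 ^ a2
g4 = a1 ^ g3 = a1 ^ (a3 ^ a2)
g5 = g4 ^ a3 = (a1 ^ (a3 ^ a2)) ^ a3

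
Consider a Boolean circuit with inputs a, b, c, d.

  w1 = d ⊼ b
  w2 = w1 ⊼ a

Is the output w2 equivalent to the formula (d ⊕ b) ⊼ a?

w1 = d ⊼ b
w2 = w1 ⊼ a = (d ⊼ b) ⊼ a
At a=1, b=0, c=0, d=0: circuit gives 0, formula gives 1.

No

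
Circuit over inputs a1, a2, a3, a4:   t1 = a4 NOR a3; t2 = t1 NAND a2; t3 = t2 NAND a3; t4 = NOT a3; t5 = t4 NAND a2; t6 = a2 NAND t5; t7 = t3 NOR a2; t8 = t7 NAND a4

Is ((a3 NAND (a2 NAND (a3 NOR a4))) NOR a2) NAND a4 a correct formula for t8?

Yes

t1 = a4 NOR a3
t2 = t1 NAND a2 = (a4 NOR a3) NAND a2
t3 = t2 NAND a3 = ((a4 NOR a3) NAND a2) NAND a3
t7 = t3 NOR a2 = (((a4 NOR a3) NAND a2) NAND a3) NOR a2
t8 = t7 NAND a4 = ((((a4 NOR a3) NAND a2) NAND a3) NOR a2) NAND a4
At a1=0, a2=0, a3=1, a4=1: circuit gives 0, formula gives 0.
At a1=0, a2=0, a3=0, a4=0: circuit gives 1, formula gives 1.
Agrees on all 16 inputs.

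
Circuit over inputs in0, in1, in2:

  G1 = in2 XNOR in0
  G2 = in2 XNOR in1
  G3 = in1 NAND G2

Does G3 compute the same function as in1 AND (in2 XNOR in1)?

No

G2 = in2 XNOR in1
G3 = in1 NAND G2 = in1 NAND (in2 XNOR in1)
At in0=0, in1=0, in2=0: circuit gives 1, formula gives 0.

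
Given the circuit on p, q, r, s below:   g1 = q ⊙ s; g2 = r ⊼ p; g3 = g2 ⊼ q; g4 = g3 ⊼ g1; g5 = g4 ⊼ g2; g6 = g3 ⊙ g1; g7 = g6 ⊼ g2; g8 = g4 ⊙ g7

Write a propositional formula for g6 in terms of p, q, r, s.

g1 = q ⊙ s
g2 = r ⊼ p
g3 = g2 ⊼ q = (r ⊼ p) ⊼ q
g6 = g3 ⊙ g1 = ((r ⊼ p) ⊼ q) ⊙ (q ⊙ s)

((r ⊼ p) ⊼ q) ⊙ (q ⊙ s)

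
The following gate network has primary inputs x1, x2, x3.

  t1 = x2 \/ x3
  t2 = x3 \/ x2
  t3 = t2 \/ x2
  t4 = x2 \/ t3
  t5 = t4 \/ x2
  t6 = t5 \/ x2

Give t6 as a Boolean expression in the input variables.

t2 = x3 \/ x2
t3 = t2 \/ x2 = (x3 \/ x2) \/ x2
t4 = x2 \/ t3 = x2 \/ ((x3 \/ x2) \/ x2)
t5 = t4 \/ x2 = (x2 \/ ((x3 \/ x2) \/ x2)) \/ x2
t6 = t5 \/ x2 = ((x2 \/ ((x3 \/ x2) \/ x2)) \/ x2) \/ x2

((x2 \/ ((x3 \/ x2) \/ x2)) \/ x2) \/ x2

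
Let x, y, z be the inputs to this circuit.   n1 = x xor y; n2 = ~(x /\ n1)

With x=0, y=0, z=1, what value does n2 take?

n1 = 0 xor 0 = 0
n2 = ~(0 /\ 0) = 1

1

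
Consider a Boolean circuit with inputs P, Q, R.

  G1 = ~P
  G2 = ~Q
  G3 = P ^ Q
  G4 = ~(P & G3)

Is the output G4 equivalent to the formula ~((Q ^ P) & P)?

Yes

G3 = P ^ Q
G4 = ~(P & G3) = ~(P & (P ^ Q))
At P=1, Q=0, R=0: circuit gives 0, formula gives 0.
At P=0, Q=0, R=0: circuit gives 1, formula gives 1.
Agrees on all 8 inputs.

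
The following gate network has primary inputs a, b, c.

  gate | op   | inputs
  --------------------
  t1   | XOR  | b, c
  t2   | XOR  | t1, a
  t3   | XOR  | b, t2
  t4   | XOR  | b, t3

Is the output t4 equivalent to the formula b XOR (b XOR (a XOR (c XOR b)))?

t1 = b XOR c
t2 = t1 XOR a = (b XOR c) XOR a
t3 = b XOR t2 = b XOR ((b XOR c) XOR a)
t4 = b XOR t3 = b XOR (b XOR ((b XOR c) XOR a))
At a=0, b=0, c=0: circuit gives 0, formula gives 0.
At a=0, b=0, c=1: circuit gives 1, formula gives 1.
Agrees on all 8 inputs.

Yes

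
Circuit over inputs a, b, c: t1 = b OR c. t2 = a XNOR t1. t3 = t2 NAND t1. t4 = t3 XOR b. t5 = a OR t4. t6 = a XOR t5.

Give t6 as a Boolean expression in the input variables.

t1 = b OR c
t2 = a XNOR t1 = a XNOR (b OR c)
t3 = t2 NAND t1 = (a XNOR (b OR c)) NAND (b OR c)
t4 = t3 XOR b = ((a XNOR (b OR c)) NAND (b OR c)) XOR b
t5 = a OR t4 = a OR (((a XNOR (b OR c)) NAND (b OR c)) XOR b)
t6 = a XOR t5 = a XOR (a OR (((a XNOR (b OR c)) NAND (b OR c)) XOR b))

a XOR (a OR (((a XNOR (b OR c)) NAND (b OR c)) XOR b))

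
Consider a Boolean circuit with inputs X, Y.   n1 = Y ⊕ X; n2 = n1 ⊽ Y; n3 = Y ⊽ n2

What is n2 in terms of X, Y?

n1 = Y ⊕ X
n2 = n1 ⊽ Y = (Y ⊕ X) ⊽ Y

(Y ⊕ X) ⊽ Y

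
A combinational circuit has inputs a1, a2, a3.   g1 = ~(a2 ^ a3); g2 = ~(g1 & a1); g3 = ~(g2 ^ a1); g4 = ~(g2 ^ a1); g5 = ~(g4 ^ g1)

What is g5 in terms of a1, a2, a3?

g1 = ~(a2 ^ a3)
g2 = ~(g1 & a1) = ~((~(a2 ^ a3)) & a1)
g4 = ~(g2 ^ a1) = ~((~((~(a2 ^ a3)) & a1)) ^ a1)
g5 = ~(g4 ^ g1) = ~((~((~((~(a2 ^ a3)) & a1)) ^ a1)) ^ (~(a2 ^ a3)))

~((~((~((~(a2 ^ a3)) & a1)) ^ a1)) ^ (~(a2 ^ a3)))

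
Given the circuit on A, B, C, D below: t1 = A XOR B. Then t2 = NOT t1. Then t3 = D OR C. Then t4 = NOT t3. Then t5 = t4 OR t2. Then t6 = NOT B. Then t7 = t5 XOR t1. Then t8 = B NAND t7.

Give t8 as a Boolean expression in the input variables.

t1 = A XOR B
t2 = NOT t1 = NOT (A XOR B)
t3 = D OR C
t4 = NOT t3 = NOT (D OR C)
t5 = t4 OR t2 = NOT (D OR C) OR NOT (A XOR B)
t7 = t5 XOR t1 = (NOT (D OR C) OR NOT (A XOR B)) XOR (A XOR B)
t8 = B NAND t7 = B NAND ((NOT (D OR C) OR NOT (A XOR B)) XOR (A XOR B))

B NAND ((NOT (D OR C) OR NOT (A XOR B)) XOR (A XOR B))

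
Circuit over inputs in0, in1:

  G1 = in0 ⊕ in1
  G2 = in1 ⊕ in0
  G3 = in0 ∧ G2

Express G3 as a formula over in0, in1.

G2 = in1 ⊕ in0
G3 = in0 ∧ G2 = in0 ∧ (in1 ⊕ in0)

in0 ∧ (in1 ⊕ in0)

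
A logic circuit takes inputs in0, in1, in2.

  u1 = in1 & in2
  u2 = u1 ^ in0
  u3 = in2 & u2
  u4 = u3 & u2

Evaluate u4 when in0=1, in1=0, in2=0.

0

u1 = 0 & 0 = 0
u2 = 0 ^ 1 = 1
u3 = 0 & 1 = 0
u4 = 0 & 1 = 0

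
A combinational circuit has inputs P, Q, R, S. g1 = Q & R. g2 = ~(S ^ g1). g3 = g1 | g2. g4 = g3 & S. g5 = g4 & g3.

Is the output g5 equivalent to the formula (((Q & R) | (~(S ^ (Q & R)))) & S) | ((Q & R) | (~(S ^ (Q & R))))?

No

g1 = Q & R
g2 = ~(S ^ g1) = ~(S ^ (Q & R))
g3 = g1 | g2 = (Q & R) | (~(S ^ (Q & R)))
g4 = g3 & S = ((Q & R) | (~(S ^ (Q & R)))) & S
g5 = g4 & g3 = (((Q & R) | (~(S ^ (Q & R)))) & S) & ((Q & R) | (~(S ^ (Q & R))))
At P=0, Q=0, R=0, S=0: circuit gives 0, formula gives 1.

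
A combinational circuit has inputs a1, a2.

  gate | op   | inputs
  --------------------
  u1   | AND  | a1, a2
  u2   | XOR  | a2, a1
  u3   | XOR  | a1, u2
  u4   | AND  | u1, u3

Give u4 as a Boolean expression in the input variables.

(a1 AND a2) AND (a1 XOR (a2 XOR a1))

u1 = a1 AND a2
u2 = a2 XOR a1
u3 = a1 XOR u2 = a1 XOR (a2 XOR a1)
u4 = u1 AND u3 = (a1 AND a2) AND (a1 XOR (a2 XOR a1))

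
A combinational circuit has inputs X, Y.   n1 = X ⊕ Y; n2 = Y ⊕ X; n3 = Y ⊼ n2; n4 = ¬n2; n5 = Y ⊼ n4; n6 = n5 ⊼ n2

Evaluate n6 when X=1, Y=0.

n2 = 0 ⊕ 1 = 1
n4 = ¬1 = 0
n5 = 0 ⊼ 0 = 1
n6 = 1 ⊼ 1 = 0

0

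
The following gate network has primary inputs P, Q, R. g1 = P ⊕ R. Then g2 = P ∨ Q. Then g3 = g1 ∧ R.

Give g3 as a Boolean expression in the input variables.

g1 = P ⊕ R
g3 = g1 ∧ R = (P ⊕ R) ∧ R

(P ⊕ R) ∧ R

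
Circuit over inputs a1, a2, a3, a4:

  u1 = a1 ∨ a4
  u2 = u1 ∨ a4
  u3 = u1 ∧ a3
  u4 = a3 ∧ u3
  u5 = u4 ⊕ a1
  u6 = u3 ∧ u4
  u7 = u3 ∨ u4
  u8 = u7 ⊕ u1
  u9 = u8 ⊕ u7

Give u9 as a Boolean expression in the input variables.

u1 = a1 ∨ a4
u3 = u1 ∧ a3 = (a1 ∨ a4) ∧ a3
u4 = a3 ∧ u3 = a3 ∧ ((a1 ∨ a4) ∧ a3)
u7 = u3 ∨ u4 = ((a1 ∨ a4) ∧ a3) ∨ (a3 ∧ ((a1 ∨ a4) ∧ a3))
u8 = u7 ⊕ u1 = (((a1 ∨ a4) ∧ a3) ∨ (a3 ∧ ((a1 ∨ a4) ∧ a3))) ⊕ (a1 ∨ a4)
u9 = u8 ⊕ u7 = ((((a1 ∨ a4) ∧ a3) ∨ (a3 ∧ ((a1 ∨ a4) ∧ a3))) ⊕ (a1 ∨ a4)) ⊕ (((a1 ∨ a4) ∧ a3) ∨ (a3 ∧ ((a1 ∨ a4) ∧ a3)))

((((a1 ∨ a4) ∧ a3) ∨ (a3 ∧ ((a1 ∨ a4) ∧ a3))) ⊕ (a1 ∨ a4)) ⊕ (((a1 ∨ a4) ∧ a3) ∨ (a3 ∧ ((a1 ∨ a4) ∧ a3)))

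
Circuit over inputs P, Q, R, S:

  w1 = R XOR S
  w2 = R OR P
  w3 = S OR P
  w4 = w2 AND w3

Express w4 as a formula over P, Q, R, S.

w2 = R OR P
w3 = S OR P
w4 = w2 AND w3 = (R OR P) AND (S OR P)

(R OR P) AND (S OR P)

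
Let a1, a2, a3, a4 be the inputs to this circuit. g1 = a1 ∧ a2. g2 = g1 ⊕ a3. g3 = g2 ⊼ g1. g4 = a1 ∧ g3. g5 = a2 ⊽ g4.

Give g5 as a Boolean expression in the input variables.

g1 = a1 ∧ a2
g2 = g1 ⊕ a3 = (a1 ∧ a2) ⊕ a3
g3 = g2 ⊼ g1 = ((a1 ∧ a2) ⊕ a3) ⊼ (a1 ∧ a2)
g4 = a1 ∧ g3 = a1 ∧ (((a1 ∧ a2) ⊕ a3) ⊼ (a1 ∧ a2))
g5 = a2 ⊽ g4 = a2 ⊽ (a1 ∧ (((a1 ∧ a2) ⊕ a3) ⊼ (a1 ∧ a2)))

a2 ⊽ (a1 ∧ (((a1 ∧ a2) ⊕ a3) ⊼ (a1 ∧ a2)))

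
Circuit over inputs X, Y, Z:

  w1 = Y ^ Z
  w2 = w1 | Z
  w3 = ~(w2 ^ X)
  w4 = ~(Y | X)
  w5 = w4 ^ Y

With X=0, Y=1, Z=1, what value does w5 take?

1

w4 = ~(1 | 0) = 0
w5 = 0 ^ 1 = 1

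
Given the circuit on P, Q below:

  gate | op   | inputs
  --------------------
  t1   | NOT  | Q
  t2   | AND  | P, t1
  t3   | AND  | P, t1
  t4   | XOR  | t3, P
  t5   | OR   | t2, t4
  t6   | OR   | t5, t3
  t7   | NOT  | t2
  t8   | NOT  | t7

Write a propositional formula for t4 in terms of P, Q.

(P AND NOT Q) XOR P

t1 = NOT Q
t3 = P AND t1 = P AND NOT Q
t4 = t3 XOR P = (P AND NOT Q) XOR P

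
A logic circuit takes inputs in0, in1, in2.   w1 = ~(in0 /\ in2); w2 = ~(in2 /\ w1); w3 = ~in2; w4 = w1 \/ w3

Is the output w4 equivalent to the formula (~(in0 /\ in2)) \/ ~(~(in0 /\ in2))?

No

w1 = ~(in0 /\ in2)
w3 = ~in2
w4 = w1 \/ w3 = (~(in0 /\ in2)) \/ ~in2
At in0=1, in1=0, in2=1: circuit gives 0, formula gives 1.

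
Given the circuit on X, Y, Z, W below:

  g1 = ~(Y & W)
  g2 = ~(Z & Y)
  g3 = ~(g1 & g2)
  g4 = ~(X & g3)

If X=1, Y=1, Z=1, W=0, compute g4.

g1 = ~(1 & 0) = 1
g2 = ~(1 & 1) = 0
g3 = ~(1 & 0) = 1
g4 = ~(1 & 1) = 0

0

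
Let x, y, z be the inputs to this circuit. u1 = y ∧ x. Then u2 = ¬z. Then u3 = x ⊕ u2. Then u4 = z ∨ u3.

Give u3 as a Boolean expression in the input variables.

u2 = ¬z
u3 = x ⊕ u2 = x ⊕ ¬z

x ⊕ ¬z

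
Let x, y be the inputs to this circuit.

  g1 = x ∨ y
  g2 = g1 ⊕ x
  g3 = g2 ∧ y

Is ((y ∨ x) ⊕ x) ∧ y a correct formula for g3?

g1 = x ∨ y
g2 = g1 ⊕ x = (x ∨ y) ⊕ x
g3 = g2 ∧ y = ((x ∨ y) ⊕ x) ∧ y
At x=0, y=0: circuit gives 0, formula gives 0.
At x=0, y=1: circuit gives 1, formula gives 1.
Agrees on all 4 inputs.

Yes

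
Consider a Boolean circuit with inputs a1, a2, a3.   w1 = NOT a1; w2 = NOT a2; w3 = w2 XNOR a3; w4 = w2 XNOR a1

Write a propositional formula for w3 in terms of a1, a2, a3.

NOT a2 XNOR a3

w2 = NOT a2
w3 = w2 XNOR a3 = NOT a2 XNOR a3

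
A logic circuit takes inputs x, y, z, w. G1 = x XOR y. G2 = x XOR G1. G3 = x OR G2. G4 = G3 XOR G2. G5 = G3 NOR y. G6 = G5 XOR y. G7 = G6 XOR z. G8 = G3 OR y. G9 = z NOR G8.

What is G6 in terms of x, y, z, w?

((x OR (x XOR (x XOR y))) NOR y) XOR y

G1 = x XOR y
G2 = x XOR G1 = x XOR (x XOR y)
G3 = x OR G2 = x OR (x XOR (x XOR y))
G5 = G3 NOR y = (x OR (x XOR (x XOR y))) NOR y
G6 = G5 XOR y = ((x OR (x XOR (x XOR y))) NOR y) XOR y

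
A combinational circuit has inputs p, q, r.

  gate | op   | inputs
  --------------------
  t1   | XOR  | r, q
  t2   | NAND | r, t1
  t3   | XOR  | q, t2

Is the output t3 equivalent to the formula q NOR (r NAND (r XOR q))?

No

t1 = r XOR q
t2 = r NAND t1 = r NAND (r XOR q)
t3 = q XOR t2 = q XOR (r NAND (r XOR q))
At p=0, q=0, r=0: circuit gives 1, formula gives 0.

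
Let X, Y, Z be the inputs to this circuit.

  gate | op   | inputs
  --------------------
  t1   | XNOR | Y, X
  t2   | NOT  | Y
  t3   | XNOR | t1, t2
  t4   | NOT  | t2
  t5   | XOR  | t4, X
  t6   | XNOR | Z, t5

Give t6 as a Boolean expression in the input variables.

t2 = NOT Y
t4 = NOT t2 = NOT NOT Y
t5 = t4 XOR X = NOT NOT Y XOR X
t6 = Z XNOR t5 = Z XNOR (NOT NOT Y XOR X)

Z XNOR (NOT NOT Y XOR X)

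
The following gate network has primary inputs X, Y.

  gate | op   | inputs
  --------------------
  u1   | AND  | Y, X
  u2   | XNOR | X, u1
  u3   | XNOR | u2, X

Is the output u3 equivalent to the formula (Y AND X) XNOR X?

u1 = Y AND X
u2 = X XNOR u1 = X XNOR (Y AND X)
u3 = u2 XNOR X = (X XNOR (Y AND X)) XNOR X
At X=0, Y=0: circuit gives 0, formula gives 1.

No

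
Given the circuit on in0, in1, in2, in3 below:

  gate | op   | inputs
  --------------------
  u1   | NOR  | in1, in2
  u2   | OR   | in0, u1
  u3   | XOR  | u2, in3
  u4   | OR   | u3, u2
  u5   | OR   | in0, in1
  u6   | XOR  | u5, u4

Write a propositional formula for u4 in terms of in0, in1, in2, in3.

((in0 OR (in1 NOR in2)) XOR in3) OR (in0 OR (in1 NOR in2))

u1 = in1 NOR in2
u2 = in0 OR u1 = in0 OR (in1 NOR in2)
u3 = u2 XOR in3 = (in0 OR (in1 NOR in2)) XOR in3
u4 = u3 OR u2 = ((in0 OR (in1 NOR in2)) XOR in3) OR (in0 OR (in1 NOR in2))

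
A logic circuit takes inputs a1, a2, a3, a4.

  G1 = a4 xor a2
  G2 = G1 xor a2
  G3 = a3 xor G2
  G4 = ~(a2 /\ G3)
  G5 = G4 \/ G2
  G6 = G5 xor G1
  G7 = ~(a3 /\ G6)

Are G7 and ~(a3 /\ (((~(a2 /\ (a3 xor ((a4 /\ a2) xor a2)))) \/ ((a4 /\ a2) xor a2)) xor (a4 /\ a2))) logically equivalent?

G1 = a4 xor a2
G2 = G1 xor a2 = (a4 xor a2) xor a2
G3 = a3 xor G2 = a3 xor ((a4 xor a2) xor a2)
G4 = ~(a2 /\ G3) = ~(a2 /\ (a3 xor ((a4 xor a2) xor a2)))
G5 = G4 \/ G2 = (~(a2 /\ (a3 xor ((a4 xor a2) xor a2)))) \/ ((a4 xor a2) xor a2)
G6 = G5 xor G1 = ((~(a2 /\ (a3 xor ((a4 xor a2) xor a2)))) \/ ((a4 xor a2) xor a2)) xor (a4 xor a2)
G7 = ~(a3 /\ G6) = ~(a3 /\ (((~(a2 /\ (a3 xor ((a4 xor a2) xor a2)))) \/ ((a4 xor a2) xor a2)) xor (a4 xor a2)))
At a1=0, a2=0, a3=1, a4=1: circuit gives 1, formula gives 0.

No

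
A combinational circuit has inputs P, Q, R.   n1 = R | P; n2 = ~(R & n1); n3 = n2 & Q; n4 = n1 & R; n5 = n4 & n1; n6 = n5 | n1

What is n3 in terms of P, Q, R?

n1 = R | P
n2 = ~(R & n1) = ~(R & (R | P))
n3 = n2 & Q = (~(R & (R | P))) & Q

(~(R & (R | P))) & Q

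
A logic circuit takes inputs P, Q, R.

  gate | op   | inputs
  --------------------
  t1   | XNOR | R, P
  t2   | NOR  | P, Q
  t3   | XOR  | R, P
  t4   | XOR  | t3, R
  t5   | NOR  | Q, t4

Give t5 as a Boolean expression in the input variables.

Q NOR ((R XOR P) XOR R)

t3 = R XOR P
t4 = t3 XOR R = (R XOR P) XOR R
t5 = Q NOR t4 = Q NOR ((R XOR P) XOR R)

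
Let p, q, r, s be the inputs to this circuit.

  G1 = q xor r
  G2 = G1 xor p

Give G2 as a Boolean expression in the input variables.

(q xor r) xor p

G1 = q xor r
G2 = G1 xor p = (q xor r) xor p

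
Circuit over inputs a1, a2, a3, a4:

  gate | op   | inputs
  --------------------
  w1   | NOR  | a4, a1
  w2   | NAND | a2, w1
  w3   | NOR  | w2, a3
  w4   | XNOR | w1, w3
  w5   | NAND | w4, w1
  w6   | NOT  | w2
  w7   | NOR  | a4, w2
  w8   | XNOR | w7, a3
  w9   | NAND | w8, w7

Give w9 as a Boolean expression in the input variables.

((a4 NOR (a2 NAND (a4 NOR a1))) XNOR a3) NAND (a4 NOR (a2 NAND (a4 NOR a1)))

w1 = a4 NOR a1
w2 = a2 NAND w1 = a2 NAND (a4 NOR a1)
w7 = a4 NOR w2 = a4 NOR (a2 NAND (a4 NOR a1))
w8 = w7 XNOR a3 = (a4 NOR (a2 NAND (a4 NOR a1))) XNOR a3
w9 = w8 NAND w7 = ((a4 NOR (a2 NAND (a4 NOR a1))) XNOR a3) NAND (a4 NOR (a2 NAND (a4 NOR a1)))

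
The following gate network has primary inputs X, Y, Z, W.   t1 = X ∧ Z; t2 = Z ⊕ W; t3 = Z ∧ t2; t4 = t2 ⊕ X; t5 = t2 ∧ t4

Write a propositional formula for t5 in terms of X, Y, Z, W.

t2 = Z ⊕ W
t4 = t2 ⊕ X = (Z ⊕ W) ⊕ X
t5 = t2 ∧ t4 = (Z ⊕ W) ∧ ((Z ⊕ W) ⊕ X)

(Z ⊕ W) ∧ ((Z ⊕ W) ⊕ X)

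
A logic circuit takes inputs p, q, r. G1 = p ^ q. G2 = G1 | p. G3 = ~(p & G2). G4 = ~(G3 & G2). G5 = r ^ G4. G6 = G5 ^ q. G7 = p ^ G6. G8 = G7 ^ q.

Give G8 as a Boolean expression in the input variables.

G1 = p ^ q
G2 = G1 | p = (p ^ q) | p
G3 = ~(p & G2) = ~(p & ((p ^ q) | p))
G4 = ~(G3 & G2) = ~((~(p & ((p ^ q) | p))) & ((p ^ q) | p))
G5 = r ^ G4 = r ^ (~((~(p & ((p ^ q) | p))) & ((p ^ q) | p)))
G6 = G5 ^ q = (r ^ (~((~(p & ((p ^ q) | p))) & ((p ^ q) | p)))) ^ q
G7 = p ^ G6 = p ^ ((r ^ (~((~(p & ((p ^ q) | p))) & ((p ^ q) | p)))) ^ q)
G8 = G7 ^ q = (p ^ ((r ^ (~((~(p & ((p ^ q) | p))) & ((p ^ q) | p)))) ^ q)) ^ q

(p ^ ((r ^ (~((~(p & ((p ^ q) | p))) & ((p ^ q) | p)))) ^ q)) ^ q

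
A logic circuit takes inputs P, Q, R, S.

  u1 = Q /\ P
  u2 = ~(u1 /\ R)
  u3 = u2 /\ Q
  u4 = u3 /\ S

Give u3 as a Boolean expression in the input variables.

u1 = Q /\ P
u2 = ~(u1 /\ R) = ~((Q /\ P) /\ R)
u3 = u2 /\ Q = (~((Q /\ P) /\ R)) /\ Q

(~((Q /\ P) /\ R)) /\ Q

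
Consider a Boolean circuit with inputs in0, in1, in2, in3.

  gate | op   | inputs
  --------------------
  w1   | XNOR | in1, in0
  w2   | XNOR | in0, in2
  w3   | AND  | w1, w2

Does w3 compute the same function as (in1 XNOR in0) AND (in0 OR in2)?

w1 = in1 XNOR in0
w2 = in0 XNOR in2
w3 = w1 AND w2 = (in1 XNOR in0) AND (in0 XNOR in2)
At in0=0, in1=0, in2=0, in3=0: circuit gives 1, formula gives 0.

No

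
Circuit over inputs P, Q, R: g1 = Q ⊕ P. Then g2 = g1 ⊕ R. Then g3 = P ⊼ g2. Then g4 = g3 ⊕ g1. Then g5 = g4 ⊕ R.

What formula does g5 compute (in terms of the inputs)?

g1 = Q ⊕ P
g2 = g1 ⊕ R = (Q ⊕ P) ⊕ R
g3 = P ⊼ g2 = P ⊼ ((Q ⊕ P) ⊕ R)
g4 = g3 ⊕ g1 = (P ⊼ ((Q ⊕ P) ⊕ R)) ⊕ (Q ⊕ P)
g5 = g4 ⊕ R = ((P ⊼ ((Q ⊕ P) ⊕ R)) ⊕ (Q ⊕ P)) ⊕ R

((P ⊼ ((Q ⊕ P) ⊕ R)) ⊕ (Q ⊕ P)) ⊕ R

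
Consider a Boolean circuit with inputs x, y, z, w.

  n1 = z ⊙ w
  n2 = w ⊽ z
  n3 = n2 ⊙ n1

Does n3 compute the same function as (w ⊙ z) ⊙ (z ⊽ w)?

n1 = z ⊙ w
n2 = w ⊽ z
n3 = n2 ⊙ n1 = (w ⊽ z) ⊙ (z ⊙ w)
At x=0, y=0, z=1, w=1: circuit gives 0, formula gives 0.
At x=0, y=0, z=0, w=0: circuit gives 1, formula gives 1.
Agrees on all 16 inputs.

Yes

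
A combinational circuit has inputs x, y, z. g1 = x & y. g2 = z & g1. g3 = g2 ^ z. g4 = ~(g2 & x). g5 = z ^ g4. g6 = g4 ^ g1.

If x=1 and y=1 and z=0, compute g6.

0

g1 = 1 & 1 = 1
g2 = 0 & 1 = 0
g4 = ~(0 & 1) = 1
g6 = 1 ^ 1 = 0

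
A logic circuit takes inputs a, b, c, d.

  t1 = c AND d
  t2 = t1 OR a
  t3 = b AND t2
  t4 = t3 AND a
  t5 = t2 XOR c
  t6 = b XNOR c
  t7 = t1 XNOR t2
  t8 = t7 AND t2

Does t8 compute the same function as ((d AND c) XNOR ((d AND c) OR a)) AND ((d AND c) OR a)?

t1 = c AND d
t2 = t1 OR a = (c AND d) OR a
t7 = t1 XNOR t2 = (c AND d) XNOR ((c AND d) OR a)
t8 = t7 AND t2 = ((c AND d) XNOR ((c AND d) OR a)) AND ((c AND d) OR a)
At a=0, b=0, c=0, d=0: circuit gives 0, formula gives 0.
At a=0, b=0, c=1, d=1: circuit gives 1, formula gives 1.
Agrees on all 16 inputs.

Yes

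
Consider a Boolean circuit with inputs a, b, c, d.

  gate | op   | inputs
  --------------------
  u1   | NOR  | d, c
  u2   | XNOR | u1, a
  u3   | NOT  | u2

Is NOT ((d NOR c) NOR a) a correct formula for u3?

No

u1 = d NOR c
u2 = u1 XNOR a = (d NOR c) XNOR a
u3 = NOT u2 = NOT ((d NOR c) XNOR a)
At a=1, b=0, c=0, d=0: circuit gives 0, formula gives 1.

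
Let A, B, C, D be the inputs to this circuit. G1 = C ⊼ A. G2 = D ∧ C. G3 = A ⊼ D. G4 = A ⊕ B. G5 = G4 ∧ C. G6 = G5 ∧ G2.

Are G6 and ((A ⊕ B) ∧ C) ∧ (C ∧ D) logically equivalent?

Yes

G2 = D ∧ C
G4 = A ⊕ B
G5 = G4 ∧ C = (A ⊕ B) ∧ C
G6 = G5 ∧ G2 = ((A ⊕ B) ∧ C) ∧ (D ∧ C)
At A=0, B=0, C=0, D=0: circuit gives 0, formula gives 0.
At A=0, B=1, C=1, D=1: circuit gives 1, formula gives 1.
Agrees on all 16 inputs.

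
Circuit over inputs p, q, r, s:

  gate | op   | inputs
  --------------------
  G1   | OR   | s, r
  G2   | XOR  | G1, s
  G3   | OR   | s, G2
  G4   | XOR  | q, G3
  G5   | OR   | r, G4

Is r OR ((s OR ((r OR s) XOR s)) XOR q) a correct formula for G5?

Yes

G1 = s OR r
G2 = G1 XOR s = (s OR r) XOR s
G3 = s OR G2 = s OR ((s OR r) XOR s)
G4 = q XOR G3 = q XOR (s OR ((s OR r) XOR s))
G5 = r OR G4 = r OR (q XOR (s OR ((s OR r) XOR s)))
At p=0, q=0, r=0, s=0: circuit gives 0, formula gives 0.
At p=0, q=0, r=0, s=1: circuit gives 1, formula gives 1.
Agrees on all 16 inputs.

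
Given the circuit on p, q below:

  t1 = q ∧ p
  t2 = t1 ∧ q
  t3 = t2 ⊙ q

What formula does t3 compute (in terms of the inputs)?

((q ∧ p) ∧ q) ⊙ q

t1 = q ∧ p
t2 = t1 ∧ q = (q ∧ p) ∧ q
t3 = t2 ⊙ q = ((q ∧ p) ∧ q) ⊙ q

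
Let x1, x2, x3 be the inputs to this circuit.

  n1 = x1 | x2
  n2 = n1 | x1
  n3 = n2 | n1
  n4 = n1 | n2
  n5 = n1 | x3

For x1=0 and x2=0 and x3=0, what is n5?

0

n1 = 0 | 0 = 0
n5 = 0 | 0 = 0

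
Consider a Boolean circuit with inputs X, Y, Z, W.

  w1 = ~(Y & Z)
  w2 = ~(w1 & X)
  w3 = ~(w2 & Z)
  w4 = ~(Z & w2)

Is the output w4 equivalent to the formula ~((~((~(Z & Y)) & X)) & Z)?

Yes

w1 = ~(Y & Z)
w2 = ~(w1 & X) = ~((~(Y & Z)) & X)
w4 = ~(Z & w2) = ~(Z & (~((~(Y & Z)) & X)))
At X=0, Y=0, Z=1, W=0: circuit gives 0, formula gives 0.
At X=0, Y=0, Z=0, W=0: circuit gives 1, formula gives 1.
Agrees on all 16 inputs.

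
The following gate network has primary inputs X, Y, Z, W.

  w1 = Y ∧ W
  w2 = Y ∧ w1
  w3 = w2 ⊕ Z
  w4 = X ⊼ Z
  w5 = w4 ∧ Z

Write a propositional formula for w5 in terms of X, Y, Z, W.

(X ⊼ Z) ∧ Z

w4 = X ⊼ Z
w5 = w4 ∧ Z = (X ⊼ Z) ∧ Z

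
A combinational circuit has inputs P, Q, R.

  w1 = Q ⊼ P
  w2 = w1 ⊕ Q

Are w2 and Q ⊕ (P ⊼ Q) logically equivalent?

w1 = Q ⊼ P
w2 = w1 ⊕ Q = (Q ⊼ P) ⊕ Q
At P=0, Q=1, R=0: circuit gives 0, formula gives 0.
At P=0, Q=0, R=0: circuit gives 1, formula gives 1.
Agrees on all 8 inputs.

Yes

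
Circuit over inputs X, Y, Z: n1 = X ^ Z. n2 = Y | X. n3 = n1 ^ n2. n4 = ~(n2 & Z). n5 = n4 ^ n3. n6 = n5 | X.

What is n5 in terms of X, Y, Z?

n1 = X ^ Z
n2 = Y | X
n3 = n1 ^ n2 = (X ^ Z) ^ (Y | X)
n4 = ~(n2 & Z) = ~((Y | X) & Z)
n5 = n4 ^ n3 = (~((Y | X) & Z)) ^ ((X ^ Z) ^ (Y | X))

(~((Y | X) & Z)) ^ ((X ^ Z) ^ (Y | X))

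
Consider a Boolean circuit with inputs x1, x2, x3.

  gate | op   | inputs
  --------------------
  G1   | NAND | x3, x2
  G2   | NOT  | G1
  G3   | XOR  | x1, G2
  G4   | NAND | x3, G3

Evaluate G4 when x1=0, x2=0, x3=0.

1

G1 = 0 NAND 0 = 1
G2 = NOT 1 = 0
G3 = 0 XOR 0 = 0
G4 = 0 NAND 0 = 1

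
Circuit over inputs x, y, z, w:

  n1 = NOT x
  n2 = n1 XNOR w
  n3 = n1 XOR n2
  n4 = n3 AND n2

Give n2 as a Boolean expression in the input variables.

NOT x XNOR w

n1 = NOT x
n2 = n1 XNOR w = NOT x XNOR w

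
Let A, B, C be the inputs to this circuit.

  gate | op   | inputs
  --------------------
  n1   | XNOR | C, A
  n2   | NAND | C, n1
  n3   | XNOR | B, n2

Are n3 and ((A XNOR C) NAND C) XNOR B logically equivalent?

Yes

n1 = C XNOR A
n2 = C NAND n1 = C NAND (C XNOR A)
n3 = B XNOR n2 = B XNOR (C NAND (C XNOR A))
At A=0, B=0, C=0: circuit gives 0, formula gives 0.
At A=0, B=1, C=0: circuit gives 1, formula gives 1.
Agrees on all 8 inputs.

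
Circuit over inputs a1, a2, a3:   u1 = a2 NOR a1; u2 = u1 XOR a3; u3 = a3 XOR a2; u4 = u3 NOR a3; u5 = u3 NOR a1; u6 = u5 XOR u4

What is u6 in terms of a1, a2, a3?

((a3 XOR a2) NOR a1) XOR ((a3 XOR a2) NOR a3)

u3 = a3 XOR a2
u4 = u3 NOR a3 = (a3 XOR a2) NOR a3
u5 = u3 NOR a1 = (a3 XOR a2) NOR a1
u6 = u5 XOR u4 = ((a3 XOR a2) NOR a1) XOR ((a3 XOR a2) NOR a3)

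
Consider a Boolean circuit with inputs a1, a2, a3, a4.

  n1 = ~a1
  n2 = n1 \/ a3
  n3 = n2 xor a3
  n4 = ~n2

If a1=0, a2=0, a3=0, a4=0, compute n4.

0

n1 = ~0 = 1
n2 = 1 \/ 0 = 1
n4 = ~1 = 0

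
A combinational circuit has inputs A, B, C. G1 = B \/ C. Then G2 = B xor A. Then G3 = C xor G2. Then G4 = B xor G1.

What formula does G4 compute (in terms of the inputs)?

G1 = B \/ C
G4 = B xor G1 = B xor (B \/ C)

B xor (B \/ C)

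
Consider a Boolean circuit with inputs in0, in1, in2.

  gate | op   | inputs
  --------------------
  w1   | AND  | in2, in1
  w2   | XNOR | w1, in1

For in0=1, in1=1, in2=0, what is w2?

0

w1 = 0 AND 1 = 0
w2 = 0 XNOR 1 = 0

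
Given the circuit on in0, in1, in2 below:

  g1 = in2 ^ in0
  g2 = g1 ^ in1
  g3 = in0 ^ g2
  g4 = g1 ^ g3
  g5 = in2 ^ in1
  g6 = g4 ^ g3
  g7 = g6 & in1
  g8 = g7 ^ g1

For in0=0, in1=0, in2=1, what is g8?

g1 = 1 ^ 0 = 1
g2 = 1 ^ 0 = 1
g3 = 0 ^ 1 = 1
g4 = 1 ^ 1 = 0
g6 = 0 ^ 1 = 1
g7 = 1 & 0 = 0
g8 = 0 ^ 1 = 1

1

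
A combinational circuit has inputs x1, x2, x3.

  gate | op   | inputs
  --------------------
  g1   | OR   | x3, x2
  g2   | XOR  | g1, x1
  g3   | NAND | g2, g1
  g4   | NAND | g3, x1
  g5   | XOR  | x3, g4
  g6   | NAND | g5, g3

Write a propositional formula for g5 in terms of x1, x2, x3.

g1 = x3 OR x2
g2 = g1 XOR x1 = (x3 OR x2) XOR x1
g3 = g2 NAND g1 = ((x3 OR x2) XOR x1) NAND (x3 OR x2)
g4 = g3 NAND x1 = (((x3 OR x2) XOR x1) NAND (x3 OR x2)) NAND x1
g5 = x3 XOR g4 = x3 XOR ((((x3 OR x2) XOR x1) NAND (x3 OR x2)) NAND x1)

x3 XOR ((((x3 OR x2) XOR x1) NAND (x3 OR x2)) NAND x1)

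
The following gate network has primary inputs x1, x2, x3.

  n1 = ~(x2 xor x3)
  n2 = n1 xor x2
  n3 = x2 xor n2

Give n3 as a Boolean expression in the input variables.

x2 xor ((~(x2 xor x3)) xor x2)

n1 = ~(x2 xor x3)
n2 = n1 xor x2 = (~(x2 xor x3)) xor x2
n3 = x2 xor n2 = x2 xor ((~(x2 xor x3)) xor x2)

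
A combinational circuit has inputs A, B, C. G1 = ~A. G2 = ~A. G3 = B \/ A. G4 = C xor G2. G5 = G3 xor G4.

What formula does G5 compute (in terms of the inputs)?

(B \/ A) xor (C xor ~A)

G2 = ~A
G3 = B \/ A
G4 = C xor G2 = C xor ~A
G5 = G3 xor G4 = (B \/ A) xor (C xor ~A)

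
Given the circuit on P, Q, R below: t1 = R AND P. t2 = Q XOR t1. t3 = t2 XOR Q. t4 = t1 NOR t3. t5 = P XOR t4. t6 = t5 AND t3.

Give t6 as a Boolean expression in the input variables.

t1 = R AND P
t2 = Q XOR t1 = Q XOR (R AND P)
t3 = t2 XOR Q = (Q XOR (R AND P)) XOR Q
t4 = t1 NOR t3 = (R AND P) NOR ((Q XOR (R AND P)) XOR Q)
t5 = P XOR t4 = P XOR ((R AND P) NOR ((Q XOR (R AND P)) XOR Q))
t6 = t5 AND t3 = (P XOR ((R AND P) NOR ((Q XOR (R AND P)) XOR Q))) AND ((Q XOR (R AND P)) XOR Q)

(P XOR ((R AND P) NOR ((Q XOR (R AND P)) XOR Q))) AND ((Q XOR (R AND P)) XOR Q)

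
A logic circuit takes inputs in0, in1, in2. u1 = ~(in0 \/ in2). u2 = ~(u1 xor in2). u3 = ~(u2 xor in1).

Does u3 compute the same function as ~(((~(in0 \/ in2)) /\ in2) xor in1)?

u1 = ~(in0 \/ in2)
u2 = ~(u1 xor in2) = ~((~(in0 \/ in2)) xor in2)
u3 = ~(u2 xor in1) = ~((~((~(in0 \/ in2)) xor in2)) xor in1)
At in0=1, in1=0, in2=0: circuit gives 0, formula gives 1.

No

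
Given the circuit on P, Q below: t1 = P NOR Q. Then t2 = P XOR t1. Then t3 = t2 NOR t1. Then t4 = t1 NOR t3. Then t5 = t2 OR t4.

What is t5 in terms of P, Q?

t1 = P NOR Q
t2 = P XOR t1 = P XOR (P NOR Q)
t3 = t2 NOR t1 = (P XOR (P NOR Q)) NOR (P NOR Q)
t4 = t1 NOR t3 = (P NOR Q) NOR ((P XOR (P NOR Q)) NOR (P NOR Q))
t5 = t2 OR t4 = (P XOR (P NOR Q)) OR ((P NOR Q) NOR ((P XOR (P NOR Q)) NOR (P NOR Q)))

(P XOR (P NOR Q)) OR ((P NOR Q) NOR ((P XOR (P NOR Q)) NOR (P NOR Q)))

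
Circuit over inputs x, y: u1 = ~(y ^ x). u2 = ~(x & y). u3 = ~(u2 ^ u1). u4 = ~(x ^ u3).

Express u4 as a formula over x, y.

u1 = ~(y ^ x)
u2 = ~(x & y)
u3 = ~(u2 ^ u1) = ~((~(x & y)) ^ (~(y ^ x)))
u4 = ~(x ^ u3) = ~(x ^ (~((~(x & y)) ^ (~(y ^ x)))))

~(x ^ (~((~(x & y)) ^ (~(y ^ x)))))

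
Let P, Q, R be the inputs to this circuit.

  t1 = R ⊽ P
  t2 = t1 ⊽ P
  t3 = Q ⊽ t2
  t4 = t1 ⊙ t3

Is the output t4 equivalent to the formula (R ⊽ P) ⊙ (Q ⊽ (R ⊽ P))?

No

t1 = R ⊽ P
t2 = t1 ⊽ P = (R ⊽ P) ⊽ P
t3 = Q ⊽ t2 = Q ⊽ ((R ⊽ P) ⊽ P)
t4 = t1 ⊙ t3 = (R ⊽ P) ⊙ (Q ⊽ ((R ⊽ P) ⊽ P))
At P=0, Q=0, R=0: circuit gives 1, formula gives 0.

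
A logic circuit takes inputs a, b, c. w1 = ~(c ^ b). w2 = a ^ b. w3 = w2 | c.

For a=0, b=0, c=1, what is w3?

w2 = 0 ^ 0 = 0
w3 = 0 | 1 = 1

1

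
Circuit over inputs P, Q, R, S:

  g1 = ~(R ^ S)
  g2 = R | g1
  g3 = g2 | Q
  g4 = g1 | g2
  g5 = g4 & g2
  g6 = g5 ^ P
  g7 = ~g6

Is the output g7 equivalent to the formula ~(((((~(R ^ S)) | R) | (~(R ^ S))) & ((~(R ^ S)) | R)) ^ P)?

g1 = ~(R ^ S)
g2 = R | g1 = R | (~(R ^ S))
g4 = g1 | g2 = (~(R ^ S)) | (R | (~(R ^ S)))
g5 = g4 & g2 = ((~(R ^ S)) | (R | (~(R ^ S)))) & (R | (~(R ^ S)))
g6 = g5 ^ P = (((~(R ^ S)) | (R | (~(R ^ S)))) & (R | (~(R ^ S)))) ^ P
g7 = ~g6 = ~((((~(R ^ S)) | (R | (~(R ^ S)))) & (R | (~(R ^ S)))) ^ P)
At P=0, Q=0, R=0, S=0: circuit gives 0, formula gives 0.
At P=0, Q=0, R=0, S=1: circuit gives 1, formula gives 1.
Agrees on all 16 inputs.

Yes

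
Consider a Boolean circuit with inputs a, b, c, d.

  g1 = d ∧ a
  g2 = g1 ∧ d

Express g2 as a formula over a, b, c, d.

(d ∧ a) ∧ d

g1 = d ∧ a
g2 = g1 ∧ d = (d ∧ a) ∧ d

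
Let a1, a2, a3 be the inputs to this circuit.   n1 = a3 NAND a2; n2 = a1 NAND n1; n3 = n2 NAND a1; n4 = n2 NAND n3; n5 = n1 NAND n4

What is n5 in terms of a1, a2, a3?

n1 = a3 NAND a2
n2 = a1 NAND n1 = a1 NAND (a3 NAND a2)
n3 = n2 NAND a1 = (a1 NAND (a3 NAND a2)) NAND a1
n4 = n2 NAND n3 = (a1 NAND (a3 NAND a2)) NAND ((a1 NAND (a3 NAND a2)) NAND a1)
n5 = n1 NAND n4 = (a3 NAND a2) NAND ((a1 NAND (a3 NAND a2)) NAND ((a1 NAND (a3 NAND a2)) NAND a1))

(a3 NAND a2) NAND ((a1 NAND (a3 NAND a2)) NAND ((a1 NAND (a3 NAND a2)) NAND a1))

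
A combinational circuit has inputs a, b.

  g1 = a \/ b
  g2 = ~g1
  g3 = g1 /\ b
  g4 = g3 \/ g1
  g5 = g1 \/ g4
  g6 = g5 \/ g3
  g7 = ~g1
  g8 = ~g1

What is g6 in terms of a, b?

((a \/ b) \/ (((a \/ b) /\ b) \/ (a \/ b))) \/ ((a \/ b) /\ b)

g1 = a \/ b
g3 = g1 /\ b = (a \/ b) /\ b
g4 = g3 \/ g1 = ((a \/ b) /\ b) \/ (a \/ b)
g5 = g1 \/ g4 = (a \/ b) \/ (((a \/ b) /\ b) \/ (a \/ b))
g6 = g5 \/ g3 = ((a \/ b) \/ (((a \/ b) /\ b) \/ (a \/ b))) \/ ((a \/ b) /\ b)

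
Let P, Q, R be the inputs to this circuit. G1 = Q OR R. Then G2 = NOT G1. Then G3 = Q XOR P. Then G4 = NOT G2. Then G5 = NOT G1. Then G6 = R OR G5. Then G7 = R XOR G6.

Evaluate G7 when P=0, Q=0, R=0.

G1 = 0 OR 0 = 0
G5 = NOT 0 = 1
G6 = 0 OR 1 = 1
G7 = 0 XOR 1 = 1

1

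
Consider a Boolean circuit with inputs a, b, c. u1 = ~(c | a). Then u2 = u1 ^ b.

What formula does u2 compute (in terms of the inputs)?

(~(c | a)) ^ b

u1 = ~(c | a)
u2 = u1 ^ b = (~(c | a)) ^ b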